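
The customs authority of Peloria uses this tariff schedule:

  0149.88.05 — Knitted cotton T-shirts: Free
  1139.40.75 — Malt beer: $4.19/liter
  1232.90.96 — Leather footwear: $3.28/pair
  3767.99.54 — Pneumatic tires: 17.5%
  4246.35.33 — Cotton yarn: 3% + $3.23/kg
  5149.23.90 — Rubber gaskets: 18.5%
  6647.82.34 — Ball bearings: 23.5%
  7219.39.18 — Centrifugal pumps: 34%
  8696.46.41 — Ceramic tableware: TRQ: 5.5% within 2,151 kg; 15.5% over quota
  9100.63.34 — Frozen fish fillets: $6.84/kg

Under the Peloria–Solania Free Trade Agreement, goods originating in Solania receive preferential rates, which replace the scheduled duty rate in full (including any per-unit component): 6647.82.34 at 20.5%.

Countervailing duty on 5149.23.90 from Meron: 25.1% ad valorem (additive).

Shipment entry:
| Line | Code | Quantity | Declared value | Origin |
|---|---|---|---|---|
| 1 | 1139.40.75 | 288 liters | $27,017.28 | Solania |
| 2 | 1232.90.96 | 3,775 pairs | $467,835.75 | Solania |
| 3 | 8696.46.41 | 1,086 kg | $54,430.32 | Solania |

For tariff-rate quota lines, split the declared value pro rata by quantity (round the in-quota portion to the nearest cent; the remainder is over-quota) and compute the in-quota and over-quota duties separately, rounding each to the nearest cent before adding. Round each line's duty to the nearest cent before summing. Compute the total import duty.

$16,582.39

Line 1 (1139.40.75, Solania, 288 liters, $27,017.28):
Base rate for 1139.40.75 is $4.19/liter.
Origin Solania is the FTA partner but 1139.40.75 is not on the preference list; base rate stands.
Duty = 288 × $4.19 = $1,206.72.
Line 2 (1232.90.96, Solania, 3,775 pairs, $467,835.75):
Base rate for 1232.90.96 is $3.28/pair.
Origin Solania is the FTA partner but 1232.90.96 is not on the preference list; base rate stands.
Duty = 3,775 × $3.28 = $12,382.00.
Line 3 (8696.46.41, Solania, 1,086 kg, $54,430.32):
Code 8696.46.41 is under a tariff-rate quota (threshold 2,151 kg). Quantity 1,086 kg is within the quota, so the in-quota rate 5.5% applies to the full value.
Duty = $54,430.32 × 5.5% = $2,993.67.
Total = $1,206.72 + $12,382.00 + $2,993.67 = $16,582.39.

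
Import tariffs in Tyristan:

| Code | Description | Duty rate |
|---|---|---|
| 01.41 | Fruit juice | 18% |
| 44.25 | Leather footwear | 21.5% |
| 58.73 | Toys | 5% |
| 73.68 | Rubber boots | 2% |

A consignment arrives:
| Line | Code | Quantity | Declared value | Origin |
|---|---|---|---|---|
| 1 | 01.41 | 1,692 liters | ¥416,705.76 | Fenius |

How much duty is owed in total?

¥75,007.04

Line 1 (01.41, Fenius, 1,692 liters, ¥416,705.76):
Base rate for 01.41 is 18%.
Duty = ¥416,705.76 × 18% = ¥75,007.04.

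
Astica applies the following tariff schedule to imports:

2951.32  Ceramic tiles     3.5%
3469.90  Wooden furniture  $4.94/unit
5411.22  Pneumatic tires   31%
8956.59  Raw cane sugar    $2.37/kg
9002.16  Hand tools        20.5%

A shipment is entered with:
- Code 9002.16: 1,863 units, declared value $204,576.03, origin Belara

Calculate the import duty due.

$41,938.09

Line 1 (9002.16, Belara, 1,863 units, $204,576.03):
Base rate for 9002.16 is 20.5%.
Duty = $204,576.03 × 20.5% = $41,938.09.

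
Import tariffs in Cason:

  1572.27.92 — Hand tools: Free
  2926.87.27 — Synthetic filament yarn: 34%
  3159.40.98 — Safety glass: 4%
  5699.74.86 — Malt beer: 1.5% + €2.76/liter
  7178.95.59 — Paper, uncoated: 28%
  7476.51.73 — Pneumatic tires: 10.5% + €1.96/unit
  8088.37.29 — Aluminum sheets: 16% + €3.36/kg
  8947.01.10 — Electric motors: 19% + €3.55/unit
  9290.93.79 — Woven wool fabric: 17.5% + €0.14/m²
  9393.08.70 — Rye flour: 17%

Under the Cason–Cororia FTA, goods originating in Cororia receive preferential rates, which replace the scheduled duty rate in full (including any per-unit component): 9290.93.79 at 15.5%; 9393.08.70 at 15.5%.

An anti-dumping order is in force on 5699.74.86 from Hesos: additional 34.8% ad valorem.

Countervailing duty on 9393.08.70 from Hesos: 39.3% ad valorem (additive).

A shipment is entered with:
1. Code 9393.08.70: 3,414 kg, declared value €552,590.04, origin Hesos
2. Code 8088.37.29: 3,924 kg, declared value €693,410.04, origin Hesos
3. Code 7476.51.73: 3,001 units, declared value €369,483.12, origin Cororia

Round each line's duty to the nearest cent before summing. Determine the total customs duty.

Line 1 (9393.08.70, Hesos, 3,414 kg, €552,590.04):
Base rate for 9393.08.70 is 17%.
9393.08.70 has an FTA preferential rate, but origin Hesos is not Cororia; base rate stands.
Additional duty on 9393.08.70 from Hesos: +39.3%. Applied ad valorem rate: 17% + 39.3% = 56.3%.
Duty = €552,590.04 × 56.3% = €311,108.19.
Line 2 (8088.37.29, Hesos, 3,924 kg, €693,410.04):
Base rate for 8088.37.29 is 16% + €3.36/kg.
Duty = €693,410.04 × 16% + 3,924 × €3.36 = €124,130.25.
Line 3 (7476.51.73, Cororia, 3,001 units, €369,483.12):
Base rate for 7476.51.73 is 10.5% + €1.96/unit.
Origin Cororia is the FTA partner but 7476.51.73 is not on the preference list; base rate stands.
Duty = €369,483.12 × 10.5% + 3,001 × €1.96 = €44,677.69.
Total = €311,108.19 + €124,130.25 + €44,677.69 = €479,916.13.

€479,916.13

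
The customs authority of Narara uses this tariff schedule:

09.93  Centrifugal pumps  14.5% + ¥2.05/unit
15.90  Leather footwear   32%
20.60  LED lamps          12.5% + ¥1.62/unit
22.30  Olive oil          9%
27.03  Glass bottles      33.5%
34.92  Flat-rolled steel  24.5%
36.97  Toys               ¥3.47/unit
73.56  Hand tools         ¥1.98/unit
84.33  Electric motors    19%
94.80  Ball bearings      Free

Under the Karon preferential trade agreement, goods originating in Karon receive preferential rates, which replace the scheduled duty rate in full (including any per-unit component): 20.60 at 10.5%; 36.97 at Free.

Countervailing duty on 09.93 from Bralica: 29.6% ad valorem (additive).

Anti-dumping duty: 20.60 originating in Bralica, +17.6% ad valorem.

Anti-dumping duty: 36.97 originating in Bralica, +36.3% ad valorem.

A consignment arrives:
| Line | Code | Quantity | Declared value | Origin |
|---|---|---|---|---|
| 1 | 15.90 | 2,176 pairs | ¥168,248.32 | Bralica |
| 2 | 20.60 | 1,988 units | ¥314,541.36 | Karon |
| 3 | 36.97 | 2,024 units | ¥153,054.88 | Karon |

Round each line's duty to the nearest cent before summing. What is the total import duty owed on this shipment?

Line 1 (15.90, Bralica, 2,176 pairs, ¥168,248.32):
Base rate for 15.90 is 32%.
Duty = ¥168,248.32 × 32% = ¥53,839.46.
Line 2 (20.60, Karon, 1,988 units, ¥314,541.36):
Base rate for 20.60 is 12.5% + ¥1.62/unit.
Origin Karon qualifies under the Narara–Karon agreement and 20.60 is covered: preferential rate 10.5% applies instead.
The additional-duty order on 20.60 targets Bralica, not Karon; it does not apply.
Duty = ¥314,541.36 × 10.5% = ¥33,026.84.
Line 3 (36.97, Karon, 2,024 units, ¥153,054.88):
Base rate for 36.97 is ¥3.47/unit.
Origin Karon qualifies under the Narara–Karon agreement and 36.97 is covered: preferential rate Free applies instead.
The additional-duty order on 36.97 targets Bralica, not Karon; it does not apply.
Duty = ¥153,054.88 × 0% = ¥0.00.
Total = ¥53,839.46 + ¥33,026.84 + ¥0.00 = ¥86,866.30.

¥86,866.30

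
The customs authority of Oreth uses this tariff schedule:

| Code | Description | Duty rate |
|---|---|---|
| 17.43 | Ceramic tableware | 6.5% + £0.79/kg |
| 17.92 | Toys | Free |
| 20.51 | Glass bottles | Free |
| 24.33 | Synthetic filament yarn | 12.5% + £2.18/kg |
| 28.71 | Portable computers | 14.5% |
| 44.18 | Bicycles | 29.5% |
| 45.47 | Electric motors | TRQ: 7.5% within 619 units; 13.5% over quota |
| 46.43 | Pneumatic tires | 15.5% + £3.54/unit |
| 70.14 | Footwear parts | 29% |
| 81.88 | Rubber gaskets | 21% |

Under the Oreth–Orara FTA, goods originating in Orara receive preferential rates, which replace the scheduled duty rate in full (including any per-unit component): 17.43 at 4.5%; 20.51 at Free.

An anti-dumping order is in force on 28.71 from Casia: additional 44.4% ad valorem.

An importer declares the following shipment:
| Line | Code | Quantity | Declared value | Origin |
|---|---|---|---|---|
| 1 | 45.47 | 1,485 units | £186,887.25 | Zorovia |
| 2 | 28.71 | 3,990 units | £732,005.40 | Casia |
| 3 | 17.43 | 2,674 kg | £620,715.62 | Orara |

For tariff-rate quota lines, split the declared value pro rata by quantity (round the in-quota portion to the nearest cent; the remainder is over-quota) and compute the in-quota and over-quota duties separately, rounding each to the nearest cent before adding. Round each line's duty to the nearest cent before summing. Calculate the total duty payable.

£479,639.09

Line 1 (45.47, Zorovia, 1,485 units, £186,887.25):
Code 45.47 is under a tariff-rate quota (threshold 619 units). In-quota: 619 units at 7.5%; over-quota: 866 units at 13.5%.
Pro-rata value split: in-quota = £186,887.25 × 619/1,485 = £77,901.15; over-quota = £186,887.25 − £77,901.15 = £108,986.10.
In-quota duty = £77,901.15 × 7.5% = £5,842.59. Over-quota duty = £108,986.10 × 13.5% = £14,713.12.
Line duty = £5,842.59 + £14,713.12 = £20,555.71.
Line 2 (28.71, Casia, 3,990 units, £732,005.40):
Base rate for 28.71 is 14.5%.
Additional duty on 28.71 from Casia: +44.4%. Applied ad valorem rate: 14.5% + 44.4% = 58.9%.
Duty = £732,005.40 × 58.9% = £431,151.18.
Line 3 (17.43, Orara, 2,674 kg, £620,715.62):
Base rate for 17.43 is 6.5% + £0.79/kg.
Origin Orara qualifies under the Oreth–Orara agreement and 17.43 is covered: preferential rate 4.5% applies instead.
Duty = £620,715.62 × 4.5% = £27,932.20.
Total = £20,555.71 + £431,151.18 + £27,932.20 = £479,639.09.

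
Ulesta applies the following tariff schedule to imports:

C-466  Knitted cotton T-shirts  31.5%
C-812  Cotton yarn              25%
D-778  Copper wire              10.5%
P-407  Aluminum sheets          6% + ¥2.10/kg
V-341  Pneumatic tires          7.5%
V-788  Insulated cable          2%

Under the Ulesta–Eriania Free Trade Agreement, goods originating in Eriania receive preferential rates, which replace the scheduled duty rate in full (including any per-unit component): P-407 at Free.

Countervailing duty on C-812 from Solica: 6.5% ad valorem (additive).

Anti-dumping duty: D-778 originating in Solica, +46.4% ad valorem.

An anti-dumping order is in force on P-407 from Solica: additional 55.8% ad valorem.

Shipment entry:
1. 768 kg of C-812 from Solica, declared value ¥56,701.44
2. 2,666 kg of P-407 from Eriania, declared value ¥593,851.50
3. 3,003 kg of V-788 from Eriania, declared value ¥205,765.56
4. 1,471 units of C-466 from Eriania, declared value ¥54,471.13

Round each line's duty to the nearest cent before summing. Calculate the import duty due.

¥39,134.67

Line 1 (C-812, Solica, 768 kg, ¥56,701.44):
Base rate for C-812 is 25%.
Additional duty on C-812 from Solica: +6.5%. Applied ad valorem rate: 25% + 6.5% = 31.5%.
Duty = ¥56,701.44 × 31.5% = ¥17,860.95.
Line 2 (P-407, Eriania, 2,666 kg, ¥593,851.50):
Base rate for P-407 is 6% + ¥2.10/kg.
Origin Eriania qualifies under the Ulesta–Eriania agreement and P-407 is covered: preferential rate Free applies instead.
The additional-duty order on P-407 targets Solica, not Eriania; it does not apply.
Duty = ¥593,851.50 × 0% = ¥0.00.
Line 3 (V-788, Eriania, 3,003 kg, ¥205,765.56):
Base rate for V-788 is 2%.
Origin Eriania is the FTA partner but V-788 is not on the preference list; base rate stands.
Duty = ¥205,765.56 × 2% = ¥4,115.31.
Line 4 (C-466, Eriania, 1,471 units, ¥54,471.13):
Base rate for C-466 is 31.5%.
Origin Eriania is the FTA partner but C-466 is not on the preference list; base rate stands.
Duty = ¥54,471.13 × 31.5% = ¥17,158.41.
Total = ¥17,860.95 + ¥0.00 + ¥4,115.31 + ¥17,158.41 = ¥39,134.67.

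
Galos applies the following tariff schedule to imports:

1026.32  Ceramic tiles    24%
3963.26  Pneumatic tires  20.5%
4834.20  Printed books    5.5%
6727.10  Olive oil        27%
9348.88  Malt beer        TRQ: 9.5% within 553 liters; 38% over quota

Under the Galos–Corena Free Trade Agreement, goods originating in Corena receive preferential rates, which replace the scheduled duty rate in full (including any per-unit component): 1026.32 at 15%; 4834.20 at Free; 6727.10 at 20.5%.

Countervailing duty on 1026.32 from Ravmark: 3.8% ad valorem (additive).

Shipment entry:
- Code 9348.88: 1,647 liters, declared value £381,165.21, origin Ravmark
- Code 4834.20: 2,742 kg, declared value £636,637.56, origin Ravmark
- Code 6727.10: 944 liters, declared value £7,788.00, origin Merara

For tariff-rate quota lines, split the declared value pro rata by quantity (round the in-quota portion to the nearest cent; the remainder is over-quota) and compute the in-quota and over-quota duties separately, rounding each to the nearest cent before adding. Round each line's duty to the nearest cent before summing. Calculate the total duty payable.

Line 1 (9348.88, Ravmark, 1,647 liters, £381,165.21):
Code 9348.88 is under a tariff-rate quota (threshold 553 liters). In-quota: 553 liters at 9.5%; over-quota: 1,094 liters at 38%.
Pro-rata value split: in-quota = £381,165.21 × 553/1,647 = £127,980.79; over-quota = £381,165.21 − £127,980.79 = £253,184.42.
In-quota duty = £127,980.79 × 9.5% = £12,158.18. Over-quota duty = £253,184.42 × 38% = £96,210.08.
Line duty = £12,158.18 + £96,210.08 = £108,368.26.
Line 2 (4834.20, Ravmark, 2,742 kg, £636,637.56):
Base rate for 4834.20 is 5.5%.
4834.20 has an FTA preferential rate, but origin Ravmark is not Corena; base rate stands.
Duty = £636,637.56 × 5.5% = £35,015.07.
Line 3 (6727.10, Merara, 944 liters, £7,788.00):
Base rate for 6727.10 is 27%.
6727.10 has an FTA preferential rate, but origin Merara is not Corena; base rate stands.
Duty = £7,788.00 × 27% = £2,102.76.
Total = £108,368.26 + £35,015.07 + £2,102.76 = £145,486.09.

£145,486.09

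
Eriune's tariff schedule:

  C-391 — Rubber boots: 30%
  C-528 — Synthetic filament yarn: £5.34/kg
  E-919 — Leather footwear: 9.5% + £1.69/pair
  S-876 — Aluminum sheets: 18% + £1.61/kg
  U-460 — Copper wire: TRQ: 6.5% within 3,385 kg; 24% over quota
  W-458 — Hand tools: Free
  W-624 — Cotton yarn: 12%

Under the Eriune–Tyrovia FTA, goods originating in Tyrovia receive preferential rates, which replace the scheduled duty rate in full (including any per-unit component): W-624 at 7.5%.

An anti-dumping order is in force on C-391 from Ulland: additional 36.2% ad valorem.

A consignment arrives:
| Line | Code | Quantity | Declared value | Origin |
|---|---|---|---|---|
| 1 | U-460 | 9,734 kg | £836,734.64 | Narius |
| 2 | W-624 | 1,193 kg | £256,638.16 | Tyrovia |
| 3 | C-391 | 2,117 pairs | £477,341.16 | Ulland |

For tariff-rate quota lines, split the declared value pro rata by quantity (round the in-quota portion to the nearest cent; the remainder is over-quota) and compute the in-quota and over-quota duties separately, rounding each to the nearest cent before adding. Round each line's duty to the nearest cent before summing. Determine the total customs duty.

Line 1 (U-460, Narius, 9,734 kg, £836,734.64):
Code U-460 is under a tariff-rate quota (threshold 3,385 kg). In-quota: 3,385 kg at 6.5%; over-quota: 6,349 kg at 24%.
Pro-rata value split: in-quota = £836,734.64 × 3,385/9,734 = £290,974.60; over-quota = £836,734.64 − £290,974.60 = £545,760.04.
In-quota duty = £290,974.60 × 6.5% = £18,913.35. Over-quota duty = £545,760.04 × 24% = £130,982.41.
Line duty = £18,913.35 + £130,982.41 = £149,895.76.
Line 2 (W-624, Tyrovia, 1,193 kg, £256,638.16):
Base rate for W-624 is 12%.
Origin Tyrovia qualifies under the Eriune–Tyrovia agreement and W-624 is covered: preferential rate 7.5% applies instead.
Duty = £256,638.16 × 7.5% = £19,247.86.
Line 3 (C-391, Ulland, 2,117 pairs, £477,341.16):
Base rate for C-391 is 30%.
Additional duty on C-391 from Ulland: +36.2%. Applied ad valorem rate: 30% + 36.2% = 66.2%.
Duty = £477,341.16 × 66.2% = £315,999.85.
Total = £149,895.76 + £19,247.86 + £315,999.85 = £485,143.47.

£485,143.47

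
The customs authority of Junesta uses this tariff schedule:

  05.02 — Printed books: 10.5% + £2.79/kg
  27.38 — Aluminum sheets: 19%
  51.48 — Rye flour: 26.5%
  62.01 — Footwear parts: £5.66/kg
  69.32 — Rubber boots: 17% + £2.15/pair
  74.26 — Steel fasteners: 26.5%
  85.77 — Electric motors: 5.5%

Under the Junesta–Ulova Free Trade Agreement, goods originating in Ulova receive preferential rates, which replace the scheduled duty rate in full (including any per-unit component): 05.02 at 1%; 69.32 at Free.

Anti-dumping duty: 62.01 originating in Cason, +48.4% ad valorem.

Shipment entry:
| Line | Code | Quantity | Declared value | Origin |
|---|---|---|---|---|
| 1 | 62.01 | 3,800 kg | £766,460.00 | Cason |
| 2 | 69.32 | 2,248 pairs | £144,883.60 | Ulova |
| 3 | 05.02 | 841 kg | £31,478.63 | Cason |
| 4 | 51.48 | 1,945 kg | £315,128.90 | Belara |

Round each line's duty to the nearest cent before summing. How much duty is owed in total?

£481,635.45

Line 1 (62.01, Cason, 3,800 kg, £766,460.00):
Base rate for 62.01 is £5.66/kg.
Additional duty on 62.01 from Cason: +48.4% ad valorem. Applied ad valorem rate = 48.4%.
Duty = £766,460.00 × 48.4% + 3,800 × £5.66 = £392,474.64.
Line 2 (69.32, Ulova, 2,248 pairs, £144,883.60):
Base rate for 69.32 is 17% + £2.15/pair.
Origin Ulova qualifies under the Junesta–Ulova agreement and 69.32 is covered: preferential rate Free applies instead.
Duty = £144,883.60 × 0% = £0.00.
Line 3 (05.02, Cason, 841 kg, £31,478.63):
Base rate for 05.02 is 10.5% + £2.79/kg.
05.02 has an FTA preferential rate, but origin Cason is not Ulova; base rate stands.
Duty = £31,478.63 × 10.5% + 841 × £2.79 = £5,651.65.
Line 4 (51.48, Belara, 1,945 kg, £315,128.90):
Base rate for 51.48 is 26.5%.
Duty = £315,128.90 × 26.5% = £83,509.16.
Total = £392,474.64 + £0.00 + £5,651.65 + £83,509.16 = £481,635.45.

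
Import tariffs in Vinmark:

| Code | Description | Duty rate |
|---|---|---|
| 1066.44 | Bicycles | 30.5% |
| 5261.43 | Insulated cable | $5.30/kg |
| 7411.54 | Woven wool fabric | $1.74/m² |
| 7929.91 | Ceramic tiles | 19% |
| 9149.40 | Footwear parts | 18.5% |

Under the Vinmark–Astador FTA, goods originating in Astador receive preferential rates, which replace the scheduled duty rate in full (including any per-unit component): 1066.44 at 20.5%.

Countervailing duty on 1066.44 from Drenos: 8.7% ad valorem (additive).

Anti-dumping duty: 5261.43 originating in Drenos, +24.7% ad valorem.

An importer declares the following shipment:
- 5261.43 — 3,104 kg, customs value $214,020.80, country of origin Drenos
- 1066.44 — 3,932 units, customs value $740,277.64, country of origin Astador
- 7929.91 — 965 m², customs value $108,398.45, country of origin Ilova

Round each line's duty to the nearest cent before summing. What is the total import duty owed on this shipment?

Line 1 (5261.43, Drenos, 3,104 kg, $214,020.80):
Base rate for 5261.43 is $5.30/kg.
Additional duty on 5261.43 from Drenos: +24.7% ad valorem. Applied ad valorem rate = 24.7%.
Duty = $214,020.80 × 24.7% + 3,104 × $5.30 = $69,314.34.
Line 2 (1066.44, Astador, 3,932 units, $740,277.64):
Base rate for 1066.44 is 30.5%.
Origin Astador qualifies under the Vinmark–Astador agreement and 1066.44 is covered: preferential rate 20.5% applies instead.
The additional-duty order on 1066.44 targets Drenos, not Astador; it does not apply.
Duty = $740,277.64 × 20.5% = $151,756.92.
Line 3 (7929.91, Ilova, 965 m², $108,398.45):
Base rate for 7929.91 is 19%.
Duty = $108,398.45 × 19% = $20,595.71.
Total = $69,314.34 + $151,756.92 + $20,595.71 = $241,666.97.

$241,666.97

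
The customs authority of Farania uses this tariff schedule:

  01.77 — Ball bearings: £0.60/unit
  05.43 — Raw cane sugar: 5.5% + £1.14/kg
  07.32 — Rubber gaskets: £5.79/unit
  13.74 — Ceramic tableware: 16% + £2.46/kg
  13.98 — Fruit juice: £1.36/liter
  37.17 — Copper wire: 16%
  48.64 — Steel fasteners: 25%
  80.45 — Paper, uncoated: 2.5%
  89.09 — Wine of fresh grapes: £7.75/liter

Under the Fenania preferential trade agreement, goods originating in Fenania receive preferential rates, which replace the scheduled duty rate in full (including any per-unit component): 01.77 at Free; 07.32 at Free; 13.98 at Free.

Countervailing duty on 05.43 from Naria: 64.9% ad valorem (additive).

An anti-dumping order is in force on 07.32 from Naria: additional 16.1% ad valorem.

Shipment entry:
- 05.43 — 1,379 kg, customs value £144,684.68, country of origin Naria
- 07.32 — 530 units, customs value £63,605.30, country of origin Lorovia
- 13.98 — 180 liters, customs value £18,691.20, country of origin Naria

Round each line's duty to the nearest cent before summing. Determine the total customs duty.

Line 1 (05.43, Naria, 1,379 kg, £144,684.68):
Base rate for 05.43 is 5.5% + £1.14/kg.
Additional duty on 05.43 from Naria: +64.9%. Applied ad valorem rate: 5.5% + 64.9% = 70.4%.
Duty = £144,684.68 × 70.4% + 1,379 × £1.14 = £103,430.07.
Line 2 (07.32, Lorovia, 530 units, £63,605.30):
Base rate for 07.32 is £5.79/unit.
07.32 has an FTA preferential rate, but origin Lorovia is not Fenania; base rate stands.
The additional-duty order on 07.32 targets Naria, not Lorovia; it does not apply.
Duty = 530 × £5.79 = £3,068.70.
Line 3 (13.98, Naria, 180 liters, £18,691.20):
Base rate for 13.98 is £1.36/liter.
13.98 has an FTA preferential rate, but origin Naria is not Fenania; base rate stands.
Duty = 180 × £1.36 = £244.80.
Total = £103,430.07 + £3,068.70 + £244.80 = £106,743.57.

£106,743.57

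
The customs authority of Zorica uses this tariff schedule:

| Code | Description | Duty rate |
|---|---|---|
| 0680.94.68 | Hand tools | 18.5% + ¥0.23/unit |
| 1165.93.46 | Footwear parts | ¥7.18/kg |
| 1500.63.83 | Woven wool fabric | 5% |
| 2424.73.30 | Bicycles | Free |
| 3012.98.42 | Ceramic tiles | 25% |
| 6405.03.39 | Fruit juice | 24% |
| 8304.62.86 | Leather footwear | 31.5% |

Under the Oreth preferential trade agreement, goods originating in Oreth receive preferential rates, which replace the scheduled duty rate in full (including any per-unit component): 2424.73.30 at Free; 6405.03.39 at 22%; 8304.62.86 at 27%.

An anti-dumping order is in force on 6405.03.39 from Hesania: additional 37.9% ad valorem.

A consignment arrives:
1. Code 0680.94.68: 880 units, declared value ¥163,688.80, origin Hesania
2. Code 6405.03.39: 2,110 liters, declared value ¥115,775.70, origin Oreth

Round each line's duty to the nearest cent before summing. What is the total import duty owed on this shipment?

Line 1 (0680.94.68, Hesania, 880 units, ¥163,688.80):
Base rate for 0680.94.68 is 18.5% + ¥0.23/unit.
Duty = ¥163,688.80 × 18.5% + 880 × ¥0.23 = ¥30,484.83.
Line 2 (6405.03.39, Oreth, 2,110 liters, ¥115,775.70):
Base rate for 6405.03.39 is 24%.
Origin Oreth qualifies under the Zorica–Oreth agreement and 6405.03.39 is covered: preferential rate 22% applies instead.
The additional-duty order on 6405.03.39 targets Hesania, not Oreth; it does not apply.
Duty = ¥115,775.70 × 22% = ¥25,470.65.
Total = ¥30,484.83 + ¥25,470.65 = ¥55,955.48.

¥55,955.48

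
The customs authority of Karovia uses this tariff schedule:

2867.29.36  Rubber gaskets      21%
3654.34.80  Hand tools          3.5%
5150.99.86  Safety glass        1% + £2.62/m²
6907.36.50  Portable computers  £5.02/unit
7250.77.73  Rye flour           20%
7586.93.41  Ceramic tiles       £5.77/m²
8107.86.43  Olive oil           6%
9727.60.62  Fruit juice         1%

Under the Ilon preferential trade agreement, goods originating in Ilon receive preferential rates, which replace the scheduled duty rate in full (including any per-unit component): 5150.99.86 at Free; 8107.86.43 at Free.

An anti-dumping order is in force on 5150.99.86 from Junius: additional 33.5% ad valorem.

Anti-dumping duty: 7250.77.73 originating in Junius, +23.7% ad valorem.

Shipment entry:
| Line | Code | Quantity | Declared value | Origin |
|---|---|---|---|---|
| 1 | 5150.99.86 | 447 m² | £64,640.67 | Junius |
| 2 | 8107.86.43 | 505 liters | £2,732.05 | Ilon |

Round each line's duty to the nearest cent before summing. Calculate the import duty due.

Line 1 (5150.99.86, Junius, 447 m², £64,640.67):
Base rate for 5150.99.86 is 1% + £2.62/m².
5150.99.86 has an FTA preferential rate, but origin Junius is not Ilon; base rate stands.
Additional duty on 5150.99.86 from Junius: +33.5%. Applied ad valorem rate: 1% + 33.5% = 34.5%.
Duty = £64,640.67 × 34.5% + 447 × £2.62 = £23,472.17.
Line 2 (8107.86.43, Ilon, 505 liters, £2,732.05):
Base rate for 8107.86.43 is 6%.
Origin Ilon qualifies under the Karovia–Ilon agreement and 8107.86.43 is covered: preferential rate Free applies instead.
Duty = £2,732.05 × 0% = £0.00.
Total = £23,472.17 + £0.00 = £23,472.17.

£23,472.17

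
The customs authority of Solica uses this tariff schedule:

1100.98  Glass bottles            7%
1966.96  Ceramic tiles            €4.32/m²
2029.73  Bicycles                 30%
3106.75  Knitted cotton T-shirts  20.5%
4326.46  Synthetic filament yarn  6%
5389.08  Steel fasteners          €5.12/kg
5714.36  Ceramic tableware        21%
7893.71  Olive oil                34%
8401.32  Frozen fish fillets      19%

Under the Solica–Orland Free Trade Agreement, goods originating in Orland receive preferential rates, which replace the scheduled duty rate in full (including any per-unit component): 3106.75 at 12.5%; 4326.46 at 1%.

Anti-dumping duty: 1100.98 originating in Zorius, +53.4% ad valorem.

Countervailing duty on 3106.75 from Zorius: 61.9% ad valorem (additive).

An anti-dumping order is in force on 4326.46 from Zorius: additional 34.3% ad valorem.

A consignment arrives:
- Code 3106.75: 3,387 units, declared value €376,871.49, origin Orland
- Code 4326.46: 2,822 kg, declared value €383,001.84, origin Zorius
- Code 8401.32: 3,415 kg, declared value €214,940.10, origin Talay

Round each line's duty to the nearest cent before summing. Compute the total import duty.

Line 1 (3106.75, Orland, 3,387 units, €376,871.49):
Base rate for 3106.75 is 20.5%.
Origin Orland qualifies under the Solica–Orland agreement and 3106.75 is covered: preferential rate 12.5% applies instead.
The additional-duty order on 3106.75 targets Zorius, not Orland; it does not apply.
Duty = €376,871.49 × 12.5% = €47,108.94.
Line 2 (4326.46, Zorius, 2,822 kg, €383,001.84):
Base rate for 4326.46 is 6%.
4326.46 has an FTA preferential rate, but origin Zorius is not Orland; base rate stands.
Additional duty on 4326.46 from Zorius: +34.3%. Applied ad valorem rate: 6% + 34.3% = 40.3%.
Duty = €383,001.84 × 40.3% = €154,349.74.
Line 3 (8401.32, Talay, 3,415 kg, €214,940.10):
Base rate for 8401.32 is 19%.
Duty = €214,940.10 × 19% = €40,838.62.
Total = €47,108.94 + €154,349.74 + €40,838.62 = €242,297.30.

€242,297.30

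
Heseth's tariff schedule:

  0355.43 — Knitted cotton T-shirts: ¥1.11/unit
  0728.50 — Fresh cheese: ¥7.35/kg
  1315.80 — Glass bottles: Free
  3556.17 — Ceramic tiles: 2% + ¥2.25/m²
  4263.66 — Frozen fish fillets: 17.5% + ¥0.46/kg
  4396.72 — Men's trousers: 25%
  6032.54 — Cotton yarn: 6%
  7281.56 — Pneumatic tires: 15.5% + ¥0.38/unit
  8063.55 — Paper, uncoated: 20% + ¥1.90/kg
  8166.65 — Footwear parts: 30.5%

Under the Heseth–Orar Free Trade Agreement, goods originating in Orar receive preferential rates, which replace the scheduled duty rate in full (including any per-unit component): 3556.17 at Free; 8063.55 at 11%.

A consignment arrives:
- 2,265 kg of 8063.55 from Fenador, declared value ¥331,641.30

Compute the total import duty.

Line 1 (8063.55, Fenador, 2,265 kg, ¥331,641.30):
Base rate for 8063.55 is 20% + ¥1.90/kg.
8063.55 has an FTA preferential rate, but origin Fenador is not Orar; base rate stands.
Duty = ¥331,641.30 × 20% + 2,265 × ¥1.90 = ¥70,631.76.

¥70,631.76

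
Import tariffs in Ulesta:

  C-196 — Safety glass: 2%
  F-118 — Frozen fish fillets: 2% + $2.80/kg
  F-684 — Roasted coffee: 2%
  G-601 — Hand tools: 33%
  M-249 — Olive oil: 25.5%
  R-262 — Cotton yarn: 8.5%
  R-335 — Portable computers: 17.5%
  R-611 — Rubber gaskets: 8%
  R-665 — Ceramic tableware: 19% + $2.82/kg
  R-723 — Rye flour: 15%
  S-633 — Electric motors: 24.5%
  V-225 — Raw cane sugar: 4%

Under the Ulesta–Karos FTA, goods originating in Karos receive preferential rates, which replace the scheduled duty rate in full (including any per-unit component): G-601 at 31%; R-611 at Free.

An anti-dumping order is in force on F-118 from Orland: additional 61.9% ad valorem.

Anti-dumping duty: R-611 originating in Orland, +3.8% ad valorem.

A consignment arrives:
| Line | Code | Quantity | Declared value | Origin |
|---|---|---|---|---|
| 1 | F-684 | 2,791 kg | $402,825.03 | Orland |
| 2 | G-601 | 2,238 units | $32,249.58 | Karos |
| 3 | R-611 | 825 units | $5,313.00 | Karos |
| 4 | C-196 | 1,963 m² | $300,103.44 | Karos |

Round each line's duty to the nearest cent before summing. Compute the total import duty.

$24,055.94

Line 1 (F-684, Orland, 2,791 kg, $402,825.03):
Base rate for F-684 is 2%.
Duty = $402,825.03 × 2% = $8,056.50.
Line 2 (G-601, Karos, 2,238 units, $32,249.58):
Base rate for G-601 is 33%.
Origin Karos qualifies under the Ulesta–Karos agreement and G-601 is covered: preferential rate 31% applies instead.
Duty = $32,249.58 × 31% = $9,997.37.
Line 3 (R-611, Karos, 825 units, $5,313.00):
Base rate for R-611 is 8%.
Origin Karos qualifies under the Ulesta–Karos agreement and R-611 is covered: preferential rate Free applies instead.
The additional-duty order on R-611 targets Orland, not Karos; it does not apply.
Duty = $5,313.00 × 0% = $0.00.
Line 4 (C-196, Karos, 1,963 m², $300,103.44):
Base rate for C-196 is 2%.
Origin Karos is the FTA partner but C-196 is not on the preference list; base rate stands.
Duty = $300,103.44 × 2% = $6,002.07.
Total = $8,056.50 + $9,997.37 + $0.00 + $6,002.07 = $24,055.94.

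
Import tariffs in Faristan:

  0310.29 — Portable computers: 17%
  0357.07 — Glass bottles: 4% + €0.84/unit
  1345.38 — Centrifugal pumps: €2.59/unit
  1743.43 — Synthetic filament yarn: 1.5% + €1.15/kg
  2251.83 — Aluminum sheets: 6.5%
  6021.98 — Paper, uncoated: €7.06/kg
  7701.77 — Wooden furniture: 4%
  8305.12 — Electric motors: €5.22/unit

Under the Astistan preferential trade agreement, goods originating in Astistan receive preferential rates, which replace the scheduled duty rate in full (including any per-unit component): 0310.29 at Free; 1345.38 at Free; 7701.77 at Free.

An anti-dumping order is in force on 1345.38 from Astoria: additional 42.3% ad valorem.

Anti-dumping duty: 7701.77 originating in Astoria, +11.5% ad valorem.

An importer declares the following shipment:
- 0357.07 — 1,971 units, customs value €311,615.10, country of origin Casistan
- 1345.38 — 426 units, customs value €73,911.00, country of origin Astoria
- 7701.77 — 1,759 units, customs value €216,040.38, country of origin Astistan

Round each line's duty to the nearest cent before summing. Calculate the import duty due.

€46,487.93

Line 1 (0357.07, Casistan, 1,971 units, €311,615.10):
Base rate for 0357.07 is 4% + €0.84/unit.
Duty = €311,615.10 × 4% + 1,971 × €0.84 = €14,120.24.
Line 2 (1345.38, Astoria, 426 units, €73,911.00):
Base rate for 1345.38 is €2.59/unit.
1345.38 has an FTA preferential rate, but origin Astoria is not Astistan; base rate stands.
Additional duty on 1345.38 from Astoria: +42.3% ad valorem. Applied ad valorem rate = 42.3%.
Duty = €73,911.00 × 42.3% + 426 × €2.59 = €32,367.69.
Line 3 (7701.77, Astistan, 1,759 units, €216,040.38):
Base rate for 7701.77 is 4%.
Origin Astistan qualifies under the Faristan–Astistan agreement and 7701.77 is covered: preferential rate Free applies instead.
The additional-duty order on 7701.77 targets Astoria, not Astistan; it does not apply.
Duty = €216,040.38 × 0% = €0.00.
Total = €14,120.24 + €32,367.69 + €0.00 = €46,487.93.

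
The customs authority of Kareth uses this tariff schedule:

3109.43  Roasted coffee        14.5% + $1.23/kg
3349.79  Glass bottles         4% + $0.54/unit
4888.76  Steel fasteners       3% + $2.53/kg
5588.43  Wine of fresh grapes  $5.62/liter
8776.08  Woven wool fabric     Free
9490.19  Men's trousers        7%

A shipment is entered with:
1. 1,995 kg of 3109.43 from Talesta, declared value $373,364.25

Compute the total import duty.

Line 1 (3109.43, Talesta, 1,995 kg, $373,364.25):
Base rate for 3109.43 is 14.5% + $1.23/kg.
Duty = $373,364.25 × 14.5% + 1,995 × $1.23 = $56,591.67.

$56,591.67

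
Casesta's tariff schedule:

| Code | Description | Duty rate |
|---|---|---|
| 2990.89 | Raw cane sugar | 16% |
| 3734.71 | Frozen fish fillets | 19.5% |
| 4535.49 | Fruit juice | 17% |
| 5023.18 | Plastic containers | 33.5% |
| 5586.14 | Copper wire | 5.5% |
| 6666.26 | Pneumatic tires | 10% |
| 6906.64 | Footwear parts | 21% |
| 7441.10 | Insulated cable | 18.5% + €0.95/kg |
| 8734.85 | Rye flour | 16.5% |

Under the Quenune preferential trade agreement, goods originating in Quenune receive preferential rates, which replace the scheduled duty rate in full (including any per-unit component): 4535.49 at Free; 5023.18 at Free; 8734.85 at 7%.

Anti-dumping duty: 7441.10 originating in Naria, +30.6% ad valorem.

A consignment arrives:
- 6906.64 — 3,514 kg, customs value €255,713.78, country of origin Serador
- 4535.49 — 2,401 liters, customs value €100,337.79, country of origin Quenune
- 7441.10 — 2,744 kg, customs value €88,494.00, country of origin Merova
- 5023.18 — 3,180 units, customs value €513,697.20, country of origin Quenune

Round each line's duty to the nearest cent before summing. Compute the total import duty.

Line 1 (6906.64, Serador, 3,514 kg, €255,713.78):
Base rate for 6906.64 is 21%.
Duty = €255,713.78 × 21% = €53,699.89.
Line 2 (4535.49, Quenune, 2,401 liters, €100,337.79):
Base rate for 4535.49 is 17%.
Origin Quenune qualifies under the Casesta–Quenune agreement and 4535.49 is covered: preferential rate Free applies instead.
Duty = €100,337.79 × 0% = €0.00.
Line 3 (7441.10, Merova, 2,744 kg, €88,494.00):
Base rate for 7441.10 is 18.5% + €0.95/kg.
The additional-duty order on 7441.10 targets Naria, not Merova; it does not apply.
Duty = €88,494.00 × 18.5% + 2,744 × €0.95 = €18,978.19.
Line 4 (5023.18, Quenune, 3,180 units, €513,697.20):
Base rate for 5023.18 is 33.5%.
Origin Quenune qualifies under the Casesta–Quenune agreement and 5023.18 is covered: preferential rate Free applies instead.
Duty = €513,697.20 × 0% = €0.00.
Total = €53,699.89 + €0.00 + €18,978.19 + €0.00 = €72,678.08.

€72,678.08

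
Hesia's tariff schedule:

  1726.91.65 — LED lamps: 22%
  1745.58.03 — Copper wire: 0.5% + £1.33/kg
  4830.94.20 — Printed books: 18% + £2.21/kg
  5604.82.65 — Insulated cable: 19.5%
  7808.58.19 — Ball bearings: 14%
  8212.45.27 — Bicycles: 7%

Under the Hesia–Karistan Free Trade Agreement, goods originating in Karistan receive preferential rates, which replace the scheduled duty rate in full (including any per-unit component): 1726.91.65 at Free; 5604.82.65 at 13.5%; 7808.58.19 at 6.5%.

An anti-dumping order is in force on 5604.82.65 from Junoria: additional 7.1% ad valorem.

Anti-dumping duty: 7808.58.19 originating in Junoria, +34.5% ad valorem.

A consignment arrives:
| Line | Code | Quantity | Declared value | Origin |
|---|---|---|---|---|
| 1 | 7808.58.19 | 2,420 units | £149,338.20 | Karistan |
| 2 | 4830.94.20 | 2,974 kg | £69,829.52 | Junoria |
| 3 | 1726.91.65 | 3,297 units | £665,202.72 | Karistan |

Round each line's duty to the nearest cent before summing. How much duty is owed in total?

£28,848.83

Line 1 (7808.58.19, Karistan, 2,420 units, £149,338.20):
Base rate for 7808.58.19 is 14%.
Origin Karistan qualifies under the Hesia–Karistan agreement and 7808.58.19 is covered: preferential rate 6.5% applies instead.
The additional-duty order on 7808.58.19 targets Junoria, not Karistan; it does not apply.
Duty = £149,338.20 × 6.5% = £9,706.98.
Line 2 (4830.94.20, Junoria, 2,974 kg, £69,829.52):
Base rate for 4830.94.20 is 18% + £2.21/kg.
Duty = £69,829.52 × 18% + 2,974 × £2.21 = £19,141.85.
Line 3 (1726.91.65, Karistan, 3,297 units, £665,202.72):
Base rate for 1726.91.65 is 22%.
Origin Karistan qualifies under the Hesia–Karistan agreement and 1726.91.65 is covered: preferential rate Free applies instead.
Duty = £665,202.72 × 0% = £0.00.
Total = £9,706.98 + £19,141.85 + £0.00 = £28,848.83.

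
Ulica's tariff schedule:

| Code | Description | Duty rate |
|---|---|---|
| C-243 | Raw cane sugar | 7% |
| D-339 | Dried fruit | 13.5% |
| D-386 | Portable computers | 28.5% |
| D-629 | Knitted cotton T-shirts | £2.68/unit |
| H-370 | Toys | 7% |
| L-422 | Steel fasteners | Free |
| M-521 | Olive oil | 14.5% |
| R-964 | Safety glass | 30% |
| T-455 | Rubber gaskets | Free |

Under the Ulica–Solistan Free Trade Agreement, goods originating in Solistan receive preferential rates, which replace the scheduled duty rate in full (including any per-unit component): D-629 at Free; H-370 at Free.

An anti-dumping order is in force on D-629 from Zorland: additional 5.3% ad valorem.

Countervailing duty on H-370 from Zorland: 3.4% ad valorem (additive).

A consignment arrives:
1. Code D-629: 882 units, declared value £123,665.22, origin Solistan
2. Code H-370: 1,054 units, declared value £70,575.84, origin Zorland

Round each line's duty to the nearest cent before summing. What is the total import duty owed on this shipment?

Line 1 (D-629, Solistan, 882 units, £123,665.22):
Base rate for D-629 is £2.68/unit.
Origin Solistan qualifies under the Ulica–Solistan agreement and D-629 is covered: preferential rate Free applies instead.
The additional-duty order on D-629 targets Zorland, not Solistan; it does not apply.
Duty = £123,665.22 × 0% = £0.00.
Line 2 (H-370, Zorland, 1,054 units, £70,575.84):
Base rate for H-370 is 7%.
H-370 has an FTA preferential rate, but origin Zorland is not Solistan; base rate stands.
Additional duty on H-370 from Zorland: +3.4%. Applied ad valorem rate: 7% + 3.4% = 10.4%.
Duty = £70,575.84 × 10.4% = £7,339.89.
Total = £0.00 + £7,339.89 = £7,339.89.

£7,339.89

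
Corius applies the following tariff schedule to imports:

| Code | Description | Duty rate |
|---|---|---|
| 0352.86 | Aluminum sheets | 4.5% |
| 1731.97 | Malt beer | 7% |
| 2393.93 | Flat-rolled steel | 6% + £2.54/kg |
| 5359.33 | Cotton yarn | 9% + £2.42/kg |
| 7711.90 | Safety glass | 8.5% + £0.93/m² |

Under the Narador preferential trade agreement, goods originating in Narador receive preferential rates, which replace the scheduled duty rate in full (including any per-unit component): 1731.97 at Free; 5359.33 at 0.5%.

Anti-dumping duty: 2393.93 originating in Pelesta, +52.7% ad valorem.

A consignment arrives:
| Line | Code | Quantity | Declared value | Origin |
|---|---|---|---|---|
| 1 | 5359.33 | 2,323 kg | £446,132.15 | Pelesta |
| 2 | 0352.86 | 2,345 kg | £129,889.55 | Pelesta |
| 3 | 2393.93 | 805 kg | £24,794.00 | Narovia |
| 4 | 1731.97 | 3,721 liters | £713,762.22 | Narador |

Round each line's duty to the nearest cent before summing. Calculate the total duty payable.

£55,150.92

Line 1 (5359.33, Pelesta, 2,323 kg, £446,132.15):
Base rate for 5359.33 is 9% + £2.42/kg.
5359.33 has an FTA preferential rate, but origin Pelesta is not Narador; base rate stands.
Duty = £446,132.15 × 9% + 2,323 × £2.42 = £45,773.55.
Line 2 (0352.86, Pelesta, 2,345 kg, £129,889.55):
Base rate for 0352.86 is 4.5%.
Duty = £129,889.55 × 4.5% = £5,845.03.
Line 3 (2393.93, Narovia, 805 kg, £24,794.00):
Base rate for 2393.93 is 6% + £2.54/kg.
The additional-duty order on 2393.93 targets Pelesta, not Narovia; it does not apply.
Duty = £24,794.00 × 6% + 805 × £2.54 = £3,532.34.
Line 4 (1731.97, Narador, 3,721 liters, £713,762.22):
Base rate for 1731.97 is 7%.
Origin Narador qualifies under the Corius–Narador agreement and 1731.97 is covered: preferential rate Free applies instead.
Duty = £713,762.22 × 0% = £0.00.
Total = £45,773.55 + £5,845.03 + £3,532.34 + £0.00 = £55,150.92.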